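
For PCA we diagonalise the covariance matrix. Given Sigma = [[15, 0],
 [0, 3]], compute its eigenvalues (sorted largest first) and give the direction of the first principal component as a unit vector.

Step 1 — characteristic polynomial of 2×2 Sigma:
  det(Sigma - λI) = λ² - trace · λ + det = 0.
  trace = 15 + 3 = 18, det = 15·3 - (0)² = 45.
Step 2 — discriminant:
  Δ = trace² - 4·det = 324 - 180 = 144.
Step 3 — eigenvalues:
  λ = (trace ± √Δ)/2 = (18 ± 12)/2,
  λ_1 = 15,  λ_2 = 3.

Step 4 — unit eigenvector for λ_1: Sigma is diagonal, so its eigenvectors are the coordinate axes. λ_1 = 15 is the diagonal entry on the first coordinate axis, hence
  v_1 = (1, 0) (||v_1|| = 1).

λ_1 = 15,  λ_2 = 3;  v_1 ≈ (1, 0)


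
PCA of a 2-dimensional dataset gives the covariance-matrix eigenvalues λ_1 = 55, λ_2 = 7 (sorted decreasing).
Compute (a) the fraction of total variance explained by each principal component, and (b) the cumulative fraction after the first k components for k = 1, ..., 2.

Step 1 — total variance = trace(Sigma) = Σ λ_i = 55 + 7 = 62.

Step 2 — fraction explained by component i = λ_i / Σ λ:
  PC1: 55/62 = 0.8871
  PC2: 7/62 = 0.1129

Step 3 — cumulative fraction after k components = (λ_1 + ... + λ_k) / Σ λ:
  k = 1: 55/62 = 0.8871
  k = 2: (55 + 7)/62 = 62/62 = 1

Summary (fraction, with percent):

explained: PC1 0.8871 (88.71%), PC2 0.1129 (11.29%);  cumulative: 0.8871, 1


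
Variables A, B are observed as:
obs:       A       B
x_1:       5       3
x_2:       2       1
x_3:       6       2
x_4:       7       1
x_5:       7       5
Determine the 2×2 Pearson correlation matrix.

Step 1 — column means:
  mean(A) = (5 + 2 + 6 + 7 + 7) / 5 = 27/5 = 5.4
  mean(B) = (3 + 1 + 2 + 1 + 5) / 5 = 12/5 = 2.4

Step 2 — sample variances and covariances s[i,j] = (1/(n-1)) · Σ_k (x_{k,i} - mean_i) · (x_{k,j} - mean_j), with n-1 = 4:
  s[A,A] = ((-0.4)·(-0.4) + (-3.4)·(-3.4) + (0.6)·(0.6) + (1.6)·(1.6) + (1.6)·(1.6)) / 4 = 17.2/4 = 4.3
  s[A,B] = ((-0.4)·(0.6) + (-3.4)·(-1.4) + (0.6)·(-0.4) + (1.6)·(-1.4) + (1.6)·(2.6)) / 4 = 6.2/4 = 1.55
  s[B,B] = ((0.6)·(0.6) + (-1.4)·(-1.4) + (-0.4)·(-0.4) + (-1.4)·(-1.4) + (2.6)·(2.6)) / 4 = 11.2/4 = 2.8
  Sample standard deviations s_i = √(s[i,i]):
  s(A) = √(4.3) = 2.0736
  s(B) = √(2.8) = 1.6733

Step 3 — r_{ij} = s_{ij} / (s_i · s_j):
  r[A,A] = 1 (diagonal).
  r[A,B] = 1.55 / (2.0736 · 1.6733) = 1.55 / 3.4699 = 0.4467
  r[B,B] = 1 (diagonal).

R is symmetric with unit diagonal. Assembling:

R = [[1, 0.4467],
 [0.4467, 1]]


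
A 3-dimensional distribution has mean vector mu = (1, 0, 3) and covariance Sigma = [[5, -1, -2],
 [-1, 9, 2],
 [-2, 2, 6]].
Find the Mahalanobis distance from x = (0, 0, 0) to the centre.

Step 1 — centre the observation: (x - mu) = (-1, 0, -3).

Step 2 — invert Sigma (cofactor / det for 3×3, or solve directly):
  Sigma^{-1} = [[0.2315, 0.0093, 0.0741],
 [0.0093, 0.1204, -0.037],
 [0.0741, -0.037, 0.2037]].

Step 3 — form the quadratic (x - mu)^T · Sigma^{-1} · (x - mu):
  Sigma^{-1} · (x - mu) = (-0.4537, 0.1019, -0.6852).
  (x - mu)^T · [Sigma^{-1} · (x - mu)] = (-1)·(-0.4537) + (0)·(0.1019) + (-3)·(-0.6852) = 2.5093.

Step 4 — take square root: d = √(2.5093) ≈ 1.5841.

d(x, mu) = √(2.5093) ≈ 1.5841


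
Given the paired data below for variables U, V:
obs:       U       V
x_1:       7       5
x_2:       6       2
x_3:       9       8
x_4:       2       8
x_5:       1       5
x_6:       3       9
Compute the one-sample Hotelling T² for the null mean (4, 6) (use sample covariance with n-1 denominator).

Step 1 — sample mean vector:
  mean(U) = (7 + 6 + 9 + 2 + 1 + 3) / 6 = 28/6 = 4.6667
  mean(V) = (5 + 2 + 8 + 8 + 5 + 9) / 6 = 37/6 = 6.1667
  x̄ = (4.6667, 6.1667),  deviation x̄ - mu_0 = (4.6667, 6.1667) - (4, 6) = (0.6667, 0.1667).

Step 2 — sample covariance matrix, S[i,j] = (1/(n-1)) · Σ_k (x_{k,i} - mean_i) · (x_{k,j} - mean_j), divisor n-1 = 5:
  S[U,U] = ((2.3333)·(2.3333) + (1.3333)·(1.3333) + (4.3333)·(4.3333) + (-2.6667)·(-2.6667) + (-3.6667)·(-3.6667) + (-1.6667)·(-1.6667)) / 5 = 49.3333/5 = 9.8667
  S[U,V] = ((2.3333)·(-1.1667) + (1.3333)·(-4.1667) + (4.3333)·(1.8333) + (-2.6667)·(1.8333) + (-3.6667)·(-1.1667) + (-1.6667)·(2.8333)) / 5 = -5.6667/5 = -1.1333
  S[V,V] = ((-1.1667)·(-1.1667) + (-4.1667)·(-4.1667) + (1.8333)·(1.8333) + (1.8333)·(1.8333) + (-1.1667)·(-1.1667) + (2.8333)·(2.8333)) / 5 = 34.8333/5 = 6.9667
  S = [[9.8667, -1.1333],
 [-1.1333, 6.9667]].

Step 3 — invert S. det(S) = 9.8667·6.9667 - (-1.1333)² = 67.4533.
  S^{-1} = (1/det) · [[d, -b], [-b, a]] = [[0.1033, 0.0168],
 [0.0168, 0.1463]].

Step 4 — quadratic form (x̄ - mu_0)^T · S^{-1} · (x̄ - mu_0):
  S^{-1} · (x̄ - mu_0) = (0.0717, 0.0356),
  (x̄ - mu_0)^T · [...] = (0.6667)·(0.0717) + (0.1667)·(0.0356) = 0.0537.

Step 5 — scale by n: T² = 6 · 0.0537 = 0.3222.

T² ≈ 0.3222


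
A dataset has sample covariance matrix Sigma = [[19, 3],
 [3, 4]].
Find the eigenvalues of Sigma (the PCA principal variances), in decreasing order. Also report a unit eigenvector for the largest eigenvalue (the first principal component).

Step 1 — characteristic polynomial of 2×2 Sigma:
  det(Sigma - λI) = λ² - trace · λ + det = 0.
  trace = 19 + 4 = 23, det = 19·4 - (3)² = 67.
Step 2 — discriminant:
  Δ = trace² - 4·det = 529 - 268 = 261.
Step 3 — eigenvalues:
  λ = (trace ± √Δ)/2 = (23 ± 16.1555)/2,
  λ_1 = 19.5777,  λ_2 = 3.4223.

Step 4 — unit eigenvector for λ_1: solve (Sigma - λ_1 I)v = 0. First row:
  (19 - 19.5777)·v_x + (3)·v_y = 0, i.e. (-0.5777)·v_x + (3)·v_y = 0,
  so v ∝ (b, λ_1 - a) = (3, 0.5777) = u.
  ||u|| = √((3)² + (0.5777)²) = √(9.3338) ≈ 3.0551,
  v_1 = u/||u|| ≈ (0.982, 0.1891) (||v_1|| = 1).

λ_1 = 19.5777,  λ_2 = 3.4223;  v_1 ≈ (0.982, 0.1891)


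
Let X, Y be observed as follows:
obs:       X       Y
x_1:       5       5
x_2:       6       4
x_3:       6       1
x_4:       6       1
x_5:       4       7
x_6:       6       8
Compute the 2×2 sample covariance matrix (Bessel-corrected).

Step 1 — column means:
  mean(X) = (5 + 6 + 6 + 6 + 4 + 6) / 6 = 33/6 = 5.5
  mean(Y) = (5 + 4 + 1 + 1 + 7 + 8) / 6 = 26/6 = 4.3333

Step 2 — sample covariance S[i,j] = (1/(n-1)) · Σ_k (x_{k,i} - mean_i) · (x_{k,j} - mean_j), with n-1 = 5.
  S[X,X] = ((-0.5)·(-0.5) + (0.5)·(0.5) + (0.5)·(0.5) + (0.5)·(0.5) + (-1.5)·(-1.5) + (0.5)·(0.5)) / 5 = 3.5/5 = 0.7
  S[X,Y] = ((-0.5)·(0.6667) + (0.5)·(-0.3333) + (0.5)·(-3.3333) + (0.5)·(-3.3333) + (-1.5)·(2.6667) + (0.5)·(3.6667)) / 5 = -6/5 = -1.2
  S[Y,Y] = ((0.6667)·(0.6667) + (-0.3333)·(-0.3333) + (-3.3333)·(-3.3333) + (-3.3333)·(-3.3333) + (2.6667)·(2.6667) + (3.6667)·(3.6667)) / 5 = 43.3333/5 = 8.6667

S is symmetric (S[j,i] = S[i,j]). Assembling:

S = [[0.7, -1.2],
 [-1.2, 8.6667]]


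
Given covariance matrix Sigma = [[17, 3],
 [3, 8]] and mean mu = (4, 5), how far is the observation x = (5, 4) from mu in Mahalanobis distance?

Step 1 — centre the observation: (x - mu) = (1, -1).

Step 2 — invert Sigma. det(Sigma) = 17·8 - (3)² = 127.
  Sigma^{-1} = (1/det) · [[d, -b], [-b, a]] = [[0.063, -0.0236],
 [-0.0236, 0.1339]].

Step 3 — form the quadratic (x - mu)^T · Sigma^{-1} · (x - mu):
  Sigma^{-1} · (x - mu) = (0.0866, -0.1575).
  (x - mu)^T · [Sigma^{-1} · (x - mu)] = (1)·(0.0866) + (-1)·(-0.1575) = 0.2441.

Step 4 — take square root: d = √(0.2441) ≈ 0.4941.

d(x, mu) = √(0.2441) ≈ 0.4941


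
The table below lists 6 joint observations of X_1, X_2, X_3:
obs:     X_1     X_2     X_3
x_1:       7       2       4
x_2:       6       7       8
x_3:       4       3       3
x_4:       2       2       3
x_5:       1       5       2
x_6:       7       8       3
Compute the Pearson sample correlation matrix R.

Step 1 — column means:
  mean(X_1) = (7 + 6 + 4 + 2 + 1 + 7) / 6 = 27/6 = 4.5
  mean(X_2) = (2 + 7 + 3 + 2 + 5 + 8) / 6 = 27/6 = 4.5
  mean(X_3) = (4 + 8 + 3 + 3 + 2 + 3) / 6 = 23/6 = 3.8333

Step 2 — sample variances and covariances s[i,j] = (1/(n-1)) · Σ_k (x_{k,i} - mean_i) · (x_{k,j} - mean_j), with n-1 = 5:
  s[X_1,X_1] = ((2.5)·(2.5) + (1.5)·(1.5) + (-0.5)·(-0.5) + (-2.5)·(-2.5) + (-3.5)·(-3.5) + (2.5)·(2.5)) / 5 = 33.5/5 = 6.7
  s[X_1,X_2] = ((2.5)·(-2.5) + (1.5)·(2.5) + (-0.5)·(-1.5) + (-2.5)·(-2.5) + (-3.5)·(0.5) + (2.5)·(3.5)) / 5 = 11.5/5 = 2.3
  s[X_1,X_3] = ((2.5)·(0.1667) + (1.5)·(4.1667) + (-0.5)·(-0.8333) + (-2.5)·(-0.8333) + (-3.5)·(-1.8333) + (2.5)·(-0.8333)) / 5 = 13.5/5 = 2.7
  s[X_2,X_2] = ((-2.5)·(-2.5) + (2.5)·(2.5) + (-1.5)·(-1.5) + (-2.5)·(-2.5) + (0.5)·(0.5) + (3.5)·(3.5)) / 5 = 33.5/5 = 6.7
  s[X_2,X_3] = ((-2.5)·(0.1667) + (2.5)·(4.1667) + (-1.5)·(-0.8333) + (-2.5)·(-0.8333) + (0.5)·(-1.8333) + (3.5)·(-0.8333)) / 5 = 9.5/5 = 1.9
  s[X_3,X_3] = ((0.1667)·(0.1667) + (4.1667)·(4.1667) + (-0.8333)·(-0.8333) + (-0.8333)·(-0.8333) + (-1.8333)·(-1.8333) + (-0.8333)·(-0.8333)) / 5 = 22.8333/5 = 4.5667
  Sample standard deviations s_i = √(s[i,i]):
  s(X_1) = √(6.7) = 2.5884
  s(X_2) = √(6.7) = 2.5884
  s(X_3) = √(4.5667) = 2.137

Step 3 — r_{ij} = s_{ij} / (s_i · s_j):
  r[X_1,X_1] = 1 (diagonal).
  r[X_1,X_2] = 2.3 / (2.5884 · 2.5884) = 2.3 / 6.7 = 0.3433
  r[X_1,X_3] = 2.7 / (2.5884 · 2.137) = 2.7 / 5.5314 = 0.4881
  r[X_2,X_2] = 1 (diagonal).
  r[X_2,X_3] = 1.9 / (2.5884 · 2.137) = 1.9 / 5.5314 = 0.3435
  r[X_3,X_3] = 1 (diagonal).

R is symmetric with unit diagonal. Assembling:

R = [[1, 0.3433, 0.4881],
 [0.3433, 1, 0.3435],
 [0.4881, 0.3435, 1]]


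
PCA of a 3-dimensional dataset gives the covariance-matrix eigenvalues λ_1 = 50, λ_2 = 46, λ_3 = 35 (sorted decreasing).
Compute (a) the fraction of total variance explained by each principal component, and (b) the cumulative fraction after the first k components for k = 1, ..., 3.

Step 1 — total variance = trace(Sigma) = Σ λ_i = 50 + 46 + 35 = 131.

Step 2 — fraction explained by component i = λ_i / Σ λ:
  PC1: 50/131 = 0.3817
  PC2: 46/131 = 0.3511
  PC3: 35/131 = 0.2672

Step 3 — cumulative fraction after k components = (λ_1 + ... + λ_k) / Σ λ:
  k = 1: 50/131 = 0.3817
  k = 2: (50 + 46)/131 = 96/131 = 0.7328
  k = 3: (50 + 46 + 35)/131 = 131/131 = 1

Summary (fraction, with percent):

explained: PC1 0.3817 (38.17%), PC2 0.3511 (35.11%), PC3 0.2672 (26.72%);  cumulative: 0.3817, 0.7328, 1


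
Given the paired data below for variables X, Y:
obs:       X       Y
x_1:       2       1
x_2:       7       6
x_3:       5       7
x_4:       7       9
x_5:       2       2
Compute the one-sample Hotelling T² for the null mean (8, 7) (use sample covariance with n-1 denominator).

Step 1 — sample mean vector:
  mean(X) = (2 + 7 + 5 + 7 + 2) / 5 = 23/5 = 4.6
  mean(Y) = (1 + 6 + 7 + 9 + 2) / 5 = 25/5 = 5
  x̄ = (4.6, 5),  deviation x̄ - mu_0 = (4.6, 5) - (8, 7) = (-3.4, -2).

Step 2 — sample covariance matrix, S[i,j] = (1/(n-1)) · Σ_k (x_{k,i} - mean_i) · (x_{k,j} - mean_j), divisor n-1 = 4:
  S[X,X] = ((-2.6)·(-2.6) + (2.4)·(2.4) + (0.4)·(0.4) + (2.4)·(2.4) + (-2.6)·(-2.6)) / 4 = 25.2/4 = 6.3
  S[X,Y] = ((-2.6)·(-4) + (2.4)·(1) + (0.4)·(2) + (2.4)·(4) + (-2.6)·(-3)) / 4 = 31/4 = 7.75
  S[Y,Y] = ((-4)·(-4) + (1)·(1) + (2)·(2) + (4)·(4) + (-3)·(-3)) / 4 = 46/4 = 11.5
  S = [[6.3, 7.75],
 [7.75, 11.5]].

Step 3 — invert S. det(S) = 6.3·11.5 - (7.75)² = 12.3875.
  S^{-1} = (1/det) · [[d, -b], [-b, a]] = [[0.9284, -0.6256],
 [-0.6256, 0.5086]].

Step 4 — quadratic form (x̄ - mu_0)^T · S^{-1} · (x̄ - mu_0):
  S^{-1} · (x̄ - mu_0) = (-1.9051, 1.11),
  (x̄ - mu_0)^T · [...] = (-3.4)·(-1.9051) + (-2)·(1.11) = 4.2575.

Step 5 — scale by n: T² = 5 · 4.2575 = 21.2876.

T² ≈ 21.2876


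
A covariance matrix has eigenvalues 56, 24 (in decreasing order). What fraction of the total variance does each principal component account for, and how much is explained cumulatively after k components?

Step 1 — total variance = trace(Sigma) = Σ λ_i = 56 + 24 = 80.

Step 2 — fraction explained by component i = λ_i / Σ λ:
  PC1: 56/80 = 0.7
  PC2: 24/80 = 0.3

Step 3 — cumulative fraction after k components = (λ_1 + ... + λ_k) / Σ λ:
  k = 1: 56/80 = 0.7
  k = 2: (56 + 24)/80 = 80/80 = 1

Summary (fraction, with percent):

explained: PC1 0.7 (70%), PC2 0.3 (30%);  cumulative: 0.7, 1


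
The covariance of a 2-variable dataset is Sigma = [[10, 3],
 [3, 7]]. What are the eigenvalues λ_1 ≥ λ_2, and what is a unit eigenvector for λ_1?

Step 1 — characteristic polynomial of 2×2 Sigma:
  det(Sigma - λI) = λ² - trace · λ + det = 0.
  trace = 10 + 7 = 17, det = 10·7 - (3)² = 61.
Step 2 — discriminant:
  Δ = trace² - 4·det = 289 - 244 = 45.
Step 3 — eigenvalues:
  λ = (trace ± √Δ)/2 = (17 ± 6.7082)/2,
  λ_1 = 11.8541,  λ_2 = 5.1459.

Step 4 — unit eigenvector for λ_1: solve (Sigma - λ_1 I)v = 0. First row:
  (10 - 11.8541)·v_x + (3)·v_y = 0, i.e. (-1.8541)·v_x + (3)·v_y = 0,
  so v ∝ (b, λ_1 - a) = (3, 1.8541) = u.
  ||u|| = √((3)² + (1.8541)²) = √(12.4377) ≈ 3.5267,
  v_1 = u/||u|| ≈ (0.8507, 0.5257) (||v_1|| = 1).

λ_1 = 11.8541,  λ_2 = 5.1459;  v_1 ≈ (0.8507, 0.5257)


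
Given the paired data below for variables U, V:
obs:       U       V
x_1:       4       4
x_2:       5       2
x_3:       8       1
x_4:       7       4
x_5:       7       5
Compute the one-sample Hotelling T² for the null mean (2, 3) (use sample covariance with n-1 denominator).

Step 1 — sample mean vector:
  mean(U) = (4 + 5 + 8 + 7 + 7) / 5 = 31/5 = 6.2
  mean(V) = (4 + 2 + 1 + 4 + 5) / 5 = 16/5 = 3.2
  x̄ = (6.2, 3.2),  deviation x̄ - mu_0 = (6.2, 3.2) - (2, 3) = (4.2, 0.2).

Step 2 — sample covariance matrix, S[i,j] = (1/(n-1)) · Σ_k (x_{k,i} - mean_i) · (x_{k,j} - mean_j), divisor n-1 = 4:
  S[U,U] = ((-2.2)·(-2.2) + (-1.2)·(-1.2) + (1.8)·(1.8) + (0.8)·(0.8) + (0.8)·(0.8)) / 4 = 10.8/4 = 2.7
  S[U,V] = ((-2.2)·(0.8) + (-1.2)·(-1.2) + (1.8)·(-2.2) + (0.8)·(0.8) + (0.8)·(1.8)) / 4 = -2.2/4 = -0.55
  S[V,V] = ((0.8)·(0.8) + (-1.2)·(-1.2) + (-2.2)·(-2.2) + (0.8)·(0.8) + (1.8)·(1.8)) / 4 = 10.8/4 = 2.7
  S = [[2.7, -0.55],
 [-0.55, 2.7]].

Step 3 — invert S. det(S) = 2.7·2.7 - (-0.55)² = 6.9875.
  S^{-1} = (1/det) · [[d, -b], [-b, a]] = [[0.3864, 0.0787],
 [0.0787, 0.3864]].

Step 4 — quadratic form (x̄ - mu_0)^T · S^{-1} · (x̄ - mu_0):
  S^{-1} · (x̄ - mu_0) = (1.6386, 0.4079),
  (x̄ - mu_0)^T · [...] = (4.2)·(1.6386) + (0.2)·(0.4079) = 6.9639.

Step 5 — scale by n: T² = 5 · 6.9639 = 34.8193.

T² ≈ 34.8193


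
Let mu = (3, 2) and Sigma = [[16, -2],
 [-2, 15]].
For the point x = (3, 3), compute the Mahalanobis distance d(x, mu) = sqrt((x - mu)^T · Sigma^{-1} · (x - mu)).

Step 1 — centre the observation: (x - mu) = (0, 1).

Step 2 — invert Sigma. det(Sigma) = 16·15 - (-2)² = 236.
  Sigma^{-1} = (1/det) · [[d, -b], [-b, a]] = [[0.0636, 0.0085],
 [0.0085, 0.0678]].

Step 3 — form the quadratic (x - mu)^T · Sigma^{-1} · (x - mu):
  Sigma^{-1} · (x - mu) = (0.0085, 0.0678).
  (x - mu)^T · [Sigma^{-1} · (x - mu)] = (0)·(0.0085) + (1)·(0.0678) = 0.0678.

Step 4 — take square root: d = √(0.0678) ≈ 0.2604.

d(x, mu) = √(0.0678) ≈ 0.2604


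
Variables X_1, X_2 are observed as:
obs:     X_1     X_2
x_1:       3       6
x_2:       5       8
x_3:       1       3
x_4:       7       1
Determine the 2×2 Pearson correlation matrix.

Step 1 — column means:
  mean(X_1) = (3 + 5 + 1 + 7) / 4 = 16/4 = 4
  mean(X_2) = (6 + 8 + 3 + 1) / 4 = 18/4 = 4.5

Step 2 — sample variances and covariances s[i,j] = (1/(n-1)) · Σ_k (x_{k,i} - mean_i) · (x_{k,j} - mean_j), with n-1 = 3:
  s[X_1,X_1] = ((-1)·(-1) + (1)·(1) + (-3)·(-3) + (3)·(3)) / 3 = 20/3 = 6.6667
  s[X_1,X_2] = ((-1)·(1.5) + (1)·(3.5) + (-3)·(-1.5) + (3)·(-3.5)) / 3 = -4/3 = -1.3333
  s[X_2,X_2] = ((1.5)·(1.5) + (3.5)·(3.5) + (-1.5)·(-1.5) + (-3.5)·(-3.5)) / 3 = 29/3 = 9.6667
  Sample standard deviations s_i = √(s[i,i]):
  s(X_1) = √(6.6667) = 2.582
  s(X_2) = √(9.6667) = 3.1091

Step 3 — r_{ij} = s_{ij} / (s_i · s_j):
  r[X_1,X_1] = 1 (diagonal).
  r[X_1,X_2] = -1.3333 / (2.582 · 3.1091) = -1.3333 / 8.0277 = -0.1661
  r[X_2,X_2] = 1 (diagonal).

R is symmetric with unit diagonal. Assembling:

R = [[1, -0.1661],
 [-0.1661, 1]]


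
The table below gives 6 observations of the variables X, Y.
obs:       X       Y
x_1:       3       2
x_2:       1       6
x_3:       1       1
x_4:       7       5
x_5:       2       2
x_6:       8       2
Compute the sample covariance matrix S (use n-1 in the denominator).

Step 1 — column means:
  mean(X) = (3 + 1 + 1 + 7 + 2 + 8) / 6 = 22/6 = 3.6667
  mean(Y) = (2 + 6 + 1 + 5 + 2 + 2) / 6 = 18/6 = 3

Step 2 — sample covariance S[i,j] = (1/(n-1)) · Σ_k (x_{k,i} - mean_i) · (x_{k,j} - mean_j), with n-1 = 5.
  S[X,X] = ((-0.6667)·(-0.6667) + (-2.6667)·(-2.6667) + (-2.6667)·(-2.6667) + (3.3333)·(3.3333) + (-1.6667)·(-1.6667) + (4.3333)·(4.3333)) / 5 = 47.3333/5 = 9.4667
  S[X,Y] = ((-0.6667)·(-1) + (-2.6667)·(3) + (-2.6667)·(-2) + (3.3333)·(2) + (-1.6667)·(-1) + (4.3333)·(-1)) / 5 = 2/5 = 0.4
  S[Y,Y] = ((-1)·(-1) + (3)·(3) + (-2)·(-2) + (2)·(2) + (-1)·(-1) + (-1)·(-1)) / 5 = 20/5 = 4

S is symmetric (S[j,i] = S[i,j]). Assembling:

S = [[9.4667, 0.4],
 [0.4, 4]]


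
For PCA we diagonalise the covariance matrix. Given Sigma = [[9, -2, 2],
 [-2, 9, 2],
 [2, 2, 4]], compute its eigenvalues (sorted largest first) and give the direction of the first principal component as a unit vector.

Step 1 — characteristic polynomial p(λ) = det(λI - Sigma) = λ³ - tr·λ² + c_1·λ - det, where tr = trace, c_1 = sum of the principal 2×2 minors, det = det(Sigma):
  tr = 9 + 9 + 4 = 22,
  c_1 = (9·9 - (-2)²) + (9·4 - (2)²) + (9·4 - (2)²) = 77 + 32 + 32 = 141,
  det = 9·(9·4 - (2)²) - (-2)·((-2)·4 - (2)·(2)) + (2)·((-2)·(2) - 9·(2)) = 9·(32) - (-2)·(-12) + (2)·(-22) = 220.
  So p(λ) = λ³ - 22λ² + 141λ - 220.
Step 2 — look for an integer root (rational root theorem: any rational root is an integer divisor of 220). Testing λ = 11:
  p(11) = 1331 - 2662 + 1551 - 220 = 0  ✓
  Dividing out (λ - 11): p(λ) = (λ - 11)(λ² - 11λ + 20).
Step 3 — remaining eigenvalues from the quadratic λ² - 11λ + 20 = 0:
  Δ = 11² - 4·20 = 121 - 80 = 41,  λ = (11 ± √41)/2 = (11 ± 6.4031)/2 ≈ 8.7016 or 2.2984.
  Sorted: λ_1 = 11,  λ_2 = 8.7016,  λ_3 = 2.2984  (check: sum = 22 = tr ✓).

Step 4 — unit eigenvector for λ_1 = 11: v spans the null space of (Sigma - λ_1 I), whose rows are
  r_1 = (-2, -2, 2),  r_2 = (-2, -2, 2),  r_3 = (2, 2, -7).
  v is orthogonal to every row, so take v ∝ r_1 × r_3 = ((-2)·(-7) - (2)·(2), (2)·(2) - (-2)·(-7), (-2)·(2) - (-2)·(2)) = (10, -10, 0).
  Rescale (divide by 10): u = (1, -1, 0).
  ||u|| = √((1)² + (-1)² + (0)²) = √(2) ≈ 1.4142,  v_1 = u/||u|| ≈ (0.7071, -0.7071, 0) (||v_1|| = 1).

λ_1 = 11,  λ_2 = 8.7016,  λ_3 = 2.2984;  v_1 ≈ (0.7071, -0.7071, 0)


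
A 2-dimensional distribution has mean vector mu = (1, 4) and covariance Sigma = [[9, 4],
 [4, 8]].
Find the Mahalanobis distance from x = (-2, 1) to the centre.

Step 1 — centre the observation: (x - mu) = (-3, -3).

Step 2 — invert Sigma. det(Sigma) = 9·8 - (4)² = 56.
  Sigma^{-1} = (1/det) · [[d, -b], [-b, a]] = [[0.1429, -0.0714],
 [-0.0714, 0.1607]].

Step 3 — form the quadratic (x - mu)^T · Sigma^{-1} · (x - mu):
  Sigma^{-1} · (x - mu) = (-0.2143, -0.2679).
  (x - mu)^T · [Sigma^{-1} · (x - mu)] = (-3)·(-0.2143) + (-3)·(-0.2679) = 1.4464.

Step 4 — take square root: d = √(1.4464) ≈ 1.2027.

d(x, mu) = √(1.4464) ≈ 1.2027


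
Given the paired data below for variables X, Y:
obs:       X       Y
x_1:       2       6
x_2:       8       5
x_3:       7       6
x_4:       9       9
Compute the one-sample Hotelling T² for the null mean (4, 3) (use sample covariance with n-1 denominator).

Step 1 — sample mean vector:
  mean(X) = (2 + 8 + 7 + 9) / 4 = 26/4 = 6.5
  mean(Y) = (6 + 5 + 6 + 9) / 4 = 26/4 = 6.5
  x̄ = (6.5, 6.5),  deviation x̄ - mu_0 = (6.5, 6.5) - (4, 3) = (2.5, 3.5).

Step 2 — sample covariance matrix, S[i,j] = (1/(n-1)) · Σ_k (x_{k,i} - mean_i) · (x_{k,j} - mean_j), divisor n-1 = 3:
  S[X,X] = ((-4.5)·(-4.5) + (1.5)·(1.5) + (0.5)·(0.5) + (2.5)·(2.5)) / 3 = 29/3 = 9.6667
  S[X,Y] = ((-4.5)·(-0.5) + (1.5)·(-1.5) + (0.5)·(-0.5) + (2.5)·(2.5)) / 3 = 6/3 = 2
  S[Y,Y] = ((-0.5)·(-0.5) + (-1.5)·(-1.5) + (-0.5)·(-0.5) + (2.5)·(2.5)) / 3 = 9/3 = 3
  S = [[9.6667, 2],
 [2, 3]].

Step 3 — invert S. det(S) = 9.6667·3 - (2)² = 25.
  S^{-1} = (1/det) · [[d, -b], [-b, a]] = [[0.12, -0.08],
 [-0.08, 0.3867]].

Step 4 — quadratic form (x̄ - mu_0)^T · S^{-1} · (x̄ - mu_0):
  S^{-1} · (x̄ - mu_0) = (0.02, 1.1533),
  (x̄ - mu_0)^T · [...] = (2.5)·(0.02) + (3.5)·(1.1533) = 4.0867.

Step 5 — scale by n: T² = 4 · 4.0867 = 16.3467.

T² ≈ 16.3467


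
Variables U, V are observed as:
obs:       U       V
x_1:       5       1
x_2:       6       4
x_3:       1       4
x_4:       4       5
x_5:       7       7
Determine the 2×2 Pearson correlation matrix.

Step 1 — column means:
  mean(U) = (5 + 6 + 1 + 4 + 7) / 5 = 23/5 = 4.6
  mean(V) = (1 + 4 + 4 + 5 + 7) / 5 = 21/5 = 4.2

Step 2 — sample variances and covariances s[i,j] = (1/(n-1)) · Σ_k (x_{k,i} - mean_i) · (x_{k,j} - mean_j), with n-1 = 4:
  s[U,U] = ((0.4)·(0.4) + (1.4)·(1.4) + (-3.6)·(-3.6) + (-0.6)·(-0.6) + (2.4)·(2.4)) / 4 = 21.2/4 = 5.3
  s[U,V] = ((0.4)·(-3.2) + (1.4)·(-0.2) + (-3.6)·(-0.2) + (-0.6)·(0.8) + (2.4)·(2.8)) / 4 = 5.4/4 = 1.35
  s[V,V] = ((-3.2)·(-3.2) + (-0.2)·(-0.2) + (-0.2)·(-0.2) + (0.8)·(0.8) + (2.8)·(2.8)) / 4 = 18.8/4 = 4.7
  Sample standard deviations s_i = √(s[i,i]):
  s(U) = √(5.3) = 2.3022
  s(V) = √(4.7) = 2.1679

Step 3 — r_{ij} = s_{ij} / (s_i · s_j):
  r[U,U] = 1 (diagonal).
  r[U,V] = 1.35 / (2.3022 · 2.1679) = 1.35 / 4.991 = 0.2705
  r[V,V] = 1 (diagonal).

R is symmetric with unit diagonal. Assembling:

R = [[1, 0.2705],
 [0.2705, 1]]


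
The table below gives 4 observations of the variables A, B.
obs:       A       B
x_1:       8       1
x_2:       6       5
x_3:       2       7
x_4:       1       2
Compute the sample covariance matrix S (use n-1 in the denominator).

Step 1 — column means:
  mean(A) = (8 + 6 + 2 + 1) / 4 = 17/4 = 4.25
  mean(B) = (1 + 5 + 7 + 2) / 4 = 15/4 = 3.75

Step 2 — sample covariance S[i,j] = (1/(n-1)) · Σ_k (x_{k,i} - mean_i) · (x_{k,j} - mean_j), with n-1 = 3.
  S[A,A] = ((3.75)·(3.75) + (1.75)·(1.75) + (-2.25)·(-2.25) + (-3.25)·(-3.25)) / 3 = 32.75/3 = 10.9167
  S[A,B] = ((3.75)·(-2.75) + (1.75)·(1.25) + (-2.25)·(3.25) + (-3.25)·(-1.75)) / 3 = -9.75/3 = -3.25
  S[B,B] = ((-2.75)·(-2.75) + (1.25)·(1.25) + (3.25)·(3.25) + (-1.75)·(-1.75)) / 3 = 22.75/3 = 7.5833

S is symmetric (S[j,i] = S[i,j]). Assembling:

S = [[10.9167, -3.25],
 [-3.25, 7.5833]]


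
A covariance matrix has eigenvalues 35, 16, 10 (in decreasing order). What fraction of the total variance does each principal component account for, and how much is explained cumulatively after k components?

Step 1 — total variance = trace(Sigma) = Σ λ_i = 35 + 16 + 10 = 61.

Step 2 — fraction explained by component i = λ_i / Σ λ:
  PC1: 35/61 = 0.5738
  PC2: 16/61 = 0.2623
  PC3: 10/61 = 0.1639

Step 3 — cumulative fraction after k components = (λ_1 + ... + λ_k) / Σ λ:
  k = 1: 35/61 = 0.5738
  k = 2: (35 + 16)/61 = 51/61 = 0.8361
  k = 3: (35 + 16 + 10)/61 = 61/61 = 1

Summary (fraction, with percent):

explained: PC1 0.5738 (57.38%), PC2 0.2623 (26.23%), PC3 0.1639 (16.39%);  cumulative: 0.5738, 0.8361, 1


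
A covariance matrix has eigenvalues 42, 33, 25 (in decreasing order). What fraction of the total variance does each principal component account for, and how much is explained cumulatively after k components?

Step 1 — total variance = trace(Sigma) = Σ λ_i = 42 + 33 + 25 = 100.

Step 2 — fraction explained by component i = λ_i / Σ λ:
  PC1: 42/100 = 0.42
  PC2: 33/100 = 0.33
  PC3: 25/100 = 0.25

Step 3 — cumulative fraction after k components = (λ_1 + ... + λ_k) / Σ λ:
  k = 1: 42/100 = 0.42
  k = 2: (42 + 33)/100 = 75/100 = 0.75
  k = 3: (42 + 33 + 25)/100 = 100/100 = 1

Summary (fraction, with percent):

explained: PC1 0.42 (42%), PC2 0.33 (33%), PC3 0.25 (25%);  cumulative: 0.42, 0.75, 1


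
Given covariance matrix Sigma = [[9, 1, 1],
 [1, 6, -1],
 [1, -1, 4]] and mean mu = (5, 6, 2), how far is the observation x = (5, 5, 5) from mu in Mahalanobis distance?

Step 1 — centre the observation: (x - mu) = (0, -1, 3).

Step 2 — invert Sigma (cofactor / det for 3×3, or solve directly):
  Sigma^{-1} = [[0.1179, -0.0256, -0.0359],
 [-0.0256, 0.1795, 0.0513],
 [-0.0359, 0.0513, 0.2718]].

Step 3 — form the quadratic (x - mu)^T · Sigma^{-1} · (x - mu):
  Sigma^{-1} · (x - mu) = (-0.0821, -0.0256, 0.7641).
  (x - mu)^T · [Sigma^{-1} · (x - mu)] = (0)·(-0.0821) + (-1)·(-0.0256) + (3)·(0.7641) = 2.3179.

Step 4 — take square root: d = √(2.3179) ≈ 1.5225.

d(x, mu) = √(2.3179) ≈ 1.5225


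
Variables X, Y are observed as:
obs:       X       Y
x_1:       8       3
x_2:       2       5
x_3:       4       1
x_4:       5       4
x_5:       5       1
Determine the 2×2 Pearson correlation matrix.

Step 1 — column means:
  mean(X) = (8 + 2 + 4 + 5 + 5) / 5 = 24/5 = 4.8
  mean(Y) = (3 + 5 + 1 + 4 + 1) / 5 = 14/5 = 2.8

Step 2 — sample variances and covariances s[i,j] = (1/(n-1)) · Σ_k (x_{k,i} - mean_i) · (x_{k,j} - mean_j), with n-1 = 4:
  s[X,X] = ((3.2)·(3.2) + (-2.8)·(-2.8) + (-0.8)·(-0.8) + (0.2)·(0.2) + (0.2)·(0.2)) / 4 = 18.8/4 = 4.7
  s[X,Y] = ((3.2)·(0.2) + (-2.8)·(2.2) + (-0.8)·(-1.8) + (0.2)·(1.2) + (0.2)·(-1.8)) / 4 = -4.2/4 = -1.05
  s[Y,Y] = ((0.2)·(0.2) + (2.2)·(2.2) + (-1.8)·(-1.8) + (1.2)·(1.2) + (-1.8)·(-1.8)) / 4 = 12.8/4 = 3.2
  Sample standard deviations s_i = √(s[i,i]):
  s(X) = √(4.7) = 2.1679
  s(Y) = √(3.2) = 1.7889

Step 3 — r_{ij} = s_{ij} / (s_i · s_j):
  r[X,X] = 1 (diagonal).
  r[X,Y] = -1.05 / (2.1679 · 1.7889) = -1.05 / 3.8781 = -0.2707
  r[Y,Y] = 1 (diagonal).

R is symmetric with unit diagonal. Assembling:

R = [[1, -0.2707],
 [-0.2707, 1]]


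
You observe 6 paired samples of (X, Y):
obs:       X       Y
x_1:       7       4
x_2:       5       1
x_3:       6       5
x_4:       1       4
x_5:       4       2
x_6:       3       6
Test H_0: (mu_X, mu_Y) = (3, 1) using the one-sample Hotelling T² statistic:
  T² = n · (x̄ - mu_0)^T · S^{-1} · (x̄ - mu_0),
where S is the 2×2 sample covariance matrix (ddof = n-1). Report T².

Step 1 — sample mean vector:
  mean(X) = (7 + 5 + 6 + 1 + 4 + 3) / 6 = 26/6 = 4.3333
  mean(Y) = (4 + 1 + 5 + 4 + 2 + 6) / 6 = 22/6 = 3.6667
  x̄ = (4.3333, 3.6667),  deviation x̄ - mu_0 = (4.3333, 3.6667) - (3, 1) = (1.3333, 2.6667).

Step 2 — sample covariance matrix, S[i,j] = (1/(n-1)) · Σ_k (x_{k,i} - mean_i) · (x_{k,j} - mean_j), divisor n-1 = 5:
  S[X,X] = ((2.6667)·(2.6667) + (0.6667)·(0.6667) + (1.6667)·(1.6667) + (-3.3333)·(-3.3333) + (-0.3333)·(-0.3333) + (-1.3333)·(-1.3333)) / 5 = 23.3333/5 = 4.6667
  S[X,Y] = ((2.6667)·(0.3333) + (0.6667)·(-2.6667) + (1.6667)·(1.3333) + (-3.3333)·(0.3333) + (-0.3333)·(-1.6667) + (-1.3333)·(2.3333)) / 5 = -2.3333/5 = -0.4667
  S[Y,Y] = ((0.3333)·(0.3333) + (-2.6667)·(-2.6667) + (1.3333)·(1.3333) + (0.3333)·(0.3333) + (-1.6667)·(-1.6667) + (2.3333)·(2.3333)) / 5 = 17.3333/5 = 3.4667
  S = [[4.6667, -0.4667],
 [-0.4667, 3.4667]].

Step 3 — invert S. det(S) = 4.6667·3.4667 - (-0.4667)² = 15.96.
  S^{-1} = (1/det) · [[d, -b], [-b, a]] = [[0.2172, 0.0292],
 [0.0292, 0.2924]].

Step 4 — quadratic form (x̄ - mu_0)^T · S^{-1} · (x̄ - mu_0):
  S^{-1} · (x̄ - mu_0) = (0.3676, 0.8187),
  (x̄ - mu_0)^T · [...] = (1.3333)·(0.3676) + (2.6667)·(0.8187) = 2.6734.

Step 5 — scale by n: T² = 6 · 2.6734 = 16.0401.

T² ≈ 16.0401


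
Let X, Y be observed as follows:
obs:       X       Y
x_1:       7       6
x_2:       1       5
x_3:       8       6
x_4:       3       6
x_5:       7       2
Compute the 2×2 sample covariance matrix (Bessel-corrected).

Step 1 — column means:
  mean(X) = (7 + 1 + 8 + 3 + 7) / 5 = 26/5 = 5.2
  mean(Y) = (6 + 5 + 6 + 6 + 2) / 5 = 25/5 = 5

Step 2 — sample covariance S[i,j] = (1/(n-1)) · Σ_k (x_{k,i} - mean_i) · (x_{k,j} - mean_j), with n-1 = 4.
  S[X,X] = ((1.8)·(1.8) + (-4.2)·(-4.2) + (2.8)·(2.8) + (-2.2)·(-2.2) + (1.8)·(1.8)) / 4 = 36.8/4 = 9.2
  S[X,Y] = ((1.8)·(1) + (-4.2)·(0) + (2.8)·(1) + (-2.2)·(1) + (1.8)·(-3)) / 4 = -3/4 = -0.75
  S[Y,Y] = ((1)·(1) + (0)·(0) + (1)·(1) + (1)·(1) + (-3)·(-3)) / 4 = 12/4 = 3

S is symmetric (S[j,i] = S[i,j]). Assembling:

S = [[9.2, -0.75],
 [-0.75, 3]]


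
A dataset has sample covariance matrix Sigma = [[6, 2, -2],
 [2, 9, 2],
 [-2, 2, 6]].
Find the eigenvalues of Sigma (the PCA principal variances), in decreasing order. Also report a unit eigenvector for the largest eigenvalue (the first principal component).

Step 1 — characteristic polynomial p(λ) = det(λI - Sigma) = λ³ - tr·λ² + c_1·λ - det, where tr = trace, c_1 = sum of the principal 2×2 minors, det = det(Sigma):
  tr = 6 + 9 + 6 = 21,
  c_1 = (6·9 - (2)²) + (6·6 - (-2)²) + (9·6 - (2)²) = 50 + 32 + 50 = 132,
  det = 6·(9·6 - (2)²) - (2)·((2)·6 - (2)·(-2)) + (-2)·((2)·(2) - 9·(-2)) = 6·(50) - (2)·(16) + (-2)·(22) = 224.
  So p(λ) = λ³ - 21λ² + 132λ - 224.
Step 2 — look for an integer root (rational root theorem: any rational root is an integer divisor of 224). Testing λ = 8:
  p(8) = 512 - 1344 + 1056 - 224 = 0  ✓
  Dividing out (λ - 8): p(λ) = (λ - 8)(λ² - 13λ + 28).
Step 3 — remaining eigenvalues from the quadratic λ² - 13λ + 28 = 0:
  Δ = 13² - 4·28 = 169 - 112 = 57,  λ = (13 ± √57)/2 = (13 ± 7.5498)/2 ≈ 10.2749 or 2.7251.
  Sorted: λ_1 = 10.2749,  λ_2 = 8,  λ_3 = 2.7251  (check: sum = 21 = tr ✓).

Step 4 — unit eigenvector for λ_1 ≈ 10.2749: v spans the null space of (Sigma - λ_1 I), whose rows are
  r_1 = (-4.2749, 2, -2),  r_2 = (2, -1.2749, 2),  r_3 = (-2, 2, -4.2749).
  v is orthogonal to every row, so take v ∝ r_1 × r_2 = ((2)·(2) - (-2)·(-1.2749), (-2)·(2) - (-4.2749)·(2), (-4.2749)·(-1.2749) - (2)·(2)) ≈ (1.4502, 4.5498, 1.4502).
  Let u = (1.4502, 4.5498, 1.4502).
  ||u|| = √((1.4502)² + (4.5498)² + (1.4502)²) = √(24.907) ≈ 4.9907,  v_1 = u/||u|| ≈ (0.2906, 0.9117, 0.2906) (||v_1|| = 1).

λ_1 = 10.2749,  λ_2 = 8,  λ_3 = 2.7251;  v_1 ≈ (0.2906, 0.9117, 0.2906)


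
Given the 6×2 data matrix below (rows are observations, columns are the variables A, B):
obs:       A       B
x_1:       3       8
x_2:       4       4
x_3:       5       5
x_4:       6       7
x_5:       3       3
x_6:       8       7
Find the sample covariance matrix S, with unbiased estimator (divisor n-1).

Step 1 — column means:
  mean(A) = (3 + 4 + 5 + 6 + 3 + 8) / 6 = 29/6 = 4.8333
  mean(B) = (8 + 4 + 5 + 7 + 3 + 7) / 6 = 34/6 = 5.6667

Step 2 — sample covariance S[i,j] = (1/(n-1)) · Σ_k (x_{k,i} - mean_i) · (x_{k,j} - mean_j), with n-1 = 5.
  S[A,A] = ((-1.8333)·(-1.8333) + (-0.8333)·(-0.8333) + (0.1667)·(0.1667) + (1.1667)·(1.1667) + (-1.8333)·(-1.8333) + (3.1667)·(3.1667)) / 5 = 18.8333/5 = 3.7667
  S[A,B] = ((-1.8333)·(2.3333) + (-0.8333)·(-1.6667) + (0.1667)·(-0.6667) + (1.1667)·(1.3333) + (-1.8333)·(-2.6667) + (3.1667)·(1.3333)) / 5 = 7.6667/5 = 1.5333
  S[B,B] = ((2.3333)·(2.3333) + (-1.6667)·(-1.6667) + (-0.6667)·(-0.6667) + (1.3333)·(1.3333) + (-2.6667)·(-2.6667) + (1.3333)·(1.3333)) / 5 = 19.3333/5 = 3.8667

S is symmetric (S[j,i] = S[i,j]). Assembling:

S = [[3.7667, 1.5333],
 [1.5333, 3.8667]]


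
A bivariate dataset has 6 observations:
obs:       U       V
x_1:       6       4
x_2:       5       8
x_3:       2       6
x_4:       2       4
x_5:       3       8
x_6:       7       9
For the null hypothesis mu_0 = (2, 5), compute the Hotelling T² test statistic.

Step 1 — sample mean vector:
  mean(U) = (6 + 5 + 2 + 2 + 3 + 7) / 6 = 25/6 = 4.1667
  mean(V) = (4 + 8 + 6 + 4 + 8 + 9) / 6 = 39/6 = 6.5
  x̄ = (4.1667, 6.5),  deviation x̄ - mu_0 = (4.1667, 6.5) - (2, 5) = (2.1667, 1.5).

Step 2 — sample covariance matrix, S[i,j] = (1/(n-1)) · Σ_k (x_{k,i} - mean_i) · (x_{k,j} - mean_j), divisor n-1 = 5:
  S[U,U] = ((1.8333)·(1.8333) + (0.8333)·(0.8333) + (-2.1667)·(-2.1667) + (-2.1667)·(-2.1667) + (-1.1667)·(-1.1667) + (2.8333)·(2.8333)) / 5 = 22.8333/5 = 4.5667
  S[U,V] = ((1.8333)·(-2.5) + (0.8333)·(1.5) + (-2.1667)·(-0.5) + (-2.1667)·(-2.5) + (-1.1667)·(1.5) + (2.8333)·(2.5)) / 5 = 8.5/5 = 1.7
  S[V,V] = ((-2.5)·(-2.5) + (1.5)·(1.5) + (-0.5)·(-0.5) + (-2.5)·(-2.5) + (1.5)·(1.5) + (2.5)·(2.5)) / 5 = 23.5/5 = 4.7
  S = [[4.5667, 1.7],
 [1.7, 4.7]].

Step 3 — invert S. det(S) = 4.5667·4.7 - (1.7)² = 18.5733.
  S^{-1} = (1/det) · [[d, -b], [-b, a]] = [[0.2531, -0.0915],
 [-0.0915, 0.2459]].

Step 4 — quadratic form (x̄ - mu_0)^T · S^{-1} · (x̄ - mu_0):
  S^{-1} · (x̄ - mu_0) = (0.411, 0.1705),
  (x̄ - mu_0)^T · [...] = (2.1667)·(0.411) + (1.5)·(0.1705) = 1.1462.

Step 5 — scale by n: T² = 6 · 1.1462 = 6.8772.

T² ≈ 6.8772


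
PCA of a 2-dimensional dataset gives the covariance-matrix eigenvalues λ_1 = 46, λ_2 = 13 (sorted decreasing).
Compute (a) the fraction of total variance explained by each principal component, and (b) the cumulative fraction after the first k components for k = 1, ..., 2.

Step 1 — total variance = trace(Sigma) = Σ λ_i = 46 + 13 = 59.

Step 2 — fraction explained by component i = λ_i / Σ λ:
  PC1: 46/59 = 0.7797
  PC2: 13/59 = 0.2203

Step 3 — cumulative fraction after k components = (λ_1 + ... + λ_k) / Σ λ:
  k = 1: 46/59 = 0.7797
  k = 2: (46 + 13)/59 = 59/59 = 1

Summary (fraction, with percent):

explained: PC1 0.7797 (77.97%), PC2 0.2203 (22.03%);  cumulative: 0.7797, 1


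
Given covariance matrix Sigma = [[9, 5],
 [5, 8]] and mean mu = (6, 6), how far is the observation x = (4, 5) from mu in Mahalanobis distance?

Step 1 — centre the observation: (x - mu) = (-2, -1).

Step 2 — invert Sigma. det(Sigma) = 9·8 - (5)² = 47.
  Sigma^{-1} = (1/det) · [[d, -b], [-b, a]] = [[0.1702, -0.1064],
 [-0.1064, 0.1915]].

Step 3 — form the quadratic (x - mu)^T · Sigma^{-1} · (x - mu):
  Sigma^{-1} · (x - mu) = (-0.234, 0.0213).
  (x - mu)^T · [Sigma^{-1} · (x - mu)] = (-2)·(-0.234) + (-1)·(0.0213) = 0.4468.

Step 4 — take square root: d = √(0.4468) ≈ 0.6684.

d(x, mu) = √(0.4468) ≈ 0.6684


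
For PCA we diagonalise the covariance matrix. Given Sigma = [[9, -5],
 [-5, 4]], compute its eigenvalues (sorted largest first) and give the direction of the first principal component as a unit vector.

Step 1 — characteristic polynomial of 2×2 Sigma:
  det(Sigma - λI) = λ² - trace · λ + det = 0.
  trace = 9 + 4 = 13, det = 9·4 - (-5)² = 11.
Step 2 — discriminant:
  Δ = trace² - 4·det = 169 - 44 = 125.
Step 3 — eigenvalues:
  λ = (trace ± √Δ)/2 = (13 ± 11.1803)/2,
  λ_1 = 12.0902,  λ_2 = 0.9098.

Step 4 — unit eigenvector for λ_1: solve (Sigma - λ_1 I)v = 0. First row:
  (9 - 12.0902)·v_x + (-5)·v_y = 0, i.e. (-3.0902)·v_x + (-5)·v_y = 0,
  so v ∝ (b, λ_1 - a) = (-5, 3.0902); multiply by -1 so the first entry is positive: u = (5, -3.0902).
  ||u|| = √((5)² + (-3.0902)²) = √(34.5492) ≈ 5.8779,
  v_1 = u/||u|| ≈ (0.8507, -0.5257) (||v_1|| = 1).

λ_1 = 12.0902,  λ_2 = 0.9098;  v_1 ≈ (0.8507, -0.5257)


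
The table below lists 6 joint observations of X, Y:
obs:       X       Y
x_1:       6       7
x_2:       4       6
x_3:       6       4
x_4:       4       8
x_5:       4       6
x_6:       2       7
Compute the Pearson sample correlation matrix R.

Step 1 — column means:
  mean(X) = (6 + 4 + 6 + 4 + 4 + 2) / 6 = 26/6 = 4.3333
  mean(Y) = (7 + 6 + 4 + 8 + 6 + 7) / 6 = 38/6 = 6.3333

Step 2 — sample variances and covariances s[i,j] = (1/(n-1)) · Σ_k (x_{k,i} - mean_i) · (x_{k,j} - mean_j), with n-1 = 5:
  s[X,X] = ((1.6667)·(1.6667) + (-0.3333)·(-0.3333) + (1.6667)·(1.6667) + (-0.3333)·(-0.3333) + (-0.3333)·(-0.3333) + (-2.3333)·(-2.3333)) / 5 = 11.3333/5 = 2.2667
  s[X,Y] = ((1.6667)·(0.6667) + (-0.3333)·(-0.3333) + (1.6667)·(-2.3333) + (-0.3333)·(1.6667) + (-0.3333)·(-0.3333) + (-2.3333)·(0.6667)) / 5 = -4.6667/5 = -0.9333
  s[Y,Y] = ((0.6667)·(0.6667) + (-0.3333)·(-0.3333) + (-2.3333)·(-2.3333) + (1.6667)·(1.6667) + (-0.3333)·(-0.3333) + (0.6667)·(0.6667)) / 5 = 9.3333/5 = 1.8667
  Sample standard deviations s_i = √(s[i,i]):
  s(X) = √(2.2667) = 1.5055
  s(Y) = √(1.8667) = 1.3663

Step 3 — r_{ij} = s_{ij} / (s_i · s_j):
  r[X,X] = 1 (diagonal).
  r[X,Y] = -0.9333 / (1.5055 · 1.3663) = -0.9333 / 2.057 = -0.4537
  r[Y,Y] = 1 (diagonal).

R is symmetric with unit diagonal. Assembling:

R = [[1, -0.4537],
 [-0.4537, 1]]


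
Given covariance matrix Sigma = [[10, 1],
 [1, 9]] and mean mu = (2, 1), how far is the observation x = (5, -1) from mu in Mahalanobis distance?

Step 1 — centre the observation: (x - mu) = (3, -2).

Step 2 — invert Sigma. det(Sigma) = 10·9 - (1)² = 89.
  Sigma^{-1} = (1/det) · [[d, -b], [-b, a]] = [[0.1011, -0.0112],
 [-0.0112, 0.1124]].

Step 3 — form the quadratic (x - mu)^T · Sigma^{-1} · (x - mu):
  Sigma^{-1} · (x - mu) = (0.3258, -0.2584).
  (x - mu)^T · [Sigma^{-1} · (x - mu)] = (3)·(0.3258) + (-2)·(-0.2584) = 1.4944.

Step 4 — take square root: d = √(1.4944) ≈ 1.2224.

d(x, mu) = √(1.4944) ≈ 1.2224


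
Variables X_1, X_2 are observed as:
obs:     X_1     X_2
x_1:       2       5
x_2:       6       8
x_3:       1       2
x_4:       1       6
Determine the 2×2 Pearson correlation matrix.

Step 1 — column means:
  mean(X_1) = (2 + 6 + 1 + 1) / 4 = 10/4 = 2.5
  mean(X_2) = (5 + 8 + 2 + 6) / 4 = 21/4 = 5.25

Step 2 — sample variances and covariances s[i,j] = (1/(n-1)) · Σ_k (x_{k,i} - mean_i) · (x_{k,j} - mean_j), with n-1 = 3:
  s[X_1,X_1] = ((-0.5)·(-0.5) + (3.5)·(3.5) + (-1.5)·(-1.5) + (-1.5)·(-1.5)) / 3 = 17/3 = 5.6667
  s[X_1,X_2] = ((-0.5)·(-0.25) + (3.5)·(2.75) + (-1.5)·(-3.25) + (-1.5)·(0.75)) / 3 = 13.5/3 = 4.5
  s[X_2,X_2] = ((-0.25)·(-0.25) + (2.75)·(2.75) + (-3.25)·(-3.25) + (0.75)·(0.75)) / 3 = 18.75/3 = 6.25
  Sample standard deviations s_i = √(s[i,i]):
  s(X_1) = √(5.6667) = 2.3805
  s(X_2) = √(6.25) = 2.5

Step 3 — r_{ij} = s_{ij} / (s_i · s_j):
  r[X_1,X_1] = 1 (diagonal).
  r[X_1,X_2] = 4.5 / (2.3805 · 2.5) = 4.5 / 5.9512 = 0.7562
  r[X_2,X_2] = 1 (diagonal).

R is symmetric with unit diagonal. Assembling:

R = [[1, 0.7562],
 [0.7562, 1]]


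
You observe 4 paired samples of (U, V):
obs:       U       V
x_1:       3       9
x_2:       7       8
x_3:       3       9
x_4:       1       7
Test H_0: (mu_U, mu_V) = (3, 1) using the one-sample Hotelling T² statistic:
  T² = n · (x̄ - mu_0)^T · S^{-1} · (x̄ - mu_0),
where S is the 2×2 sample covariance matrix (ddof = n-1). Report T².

Step 1 — sample mean vector:
  mean(U) = (3 + 7 + 3 + 1) / 4 = 14/4 = 3.5
  mean(V) = (9 + 8 + 9 + 7) / 4 = 33/4 = 8.25
  x̄ = (3.5, 8.25),  deviation x̄ - mu_0 = (3.5, 8.25) - (3, 1) = (0.5, 7.25).

Step 2 — sample covariance matrix, S[i,j] = (1/(n-1)) · Σ_k (x_{k,i} - mean_i) · (x_{k,j} - mean_j), divisor n-1 = 3:
  S[U,U] = ((-0.5)·(-0.5) + (3.5)·(3.5) + (-0.5)·(-0.5) + (-2.5)·(-2.5)) / 3 = 19/3 = 6.3333
  S[U,V] = ((-0.5)·(0.75) + (3.5)·(-0.25) + (-0.5)·(0.75) + (-2.5)·(-1.25)) / 3 = 1.5/3 = 0.5
  S[V,V] = ((0.75)·(0.75) + (-0.25)·(-0.25) + (0.75)·(0.75) + (-1.25)·(-1.25)) / 3 = 2.75/3 = 0.9167
  S = [[6.3333, 0.5],
 [0.5, 0.9167]].

Step 3 — invert S. det(S) = 6.3333·0.9167 - (0.5)² = 5.5556.
  S^{-1} = (1/det) · [[d, -b], [-b, a]] = [[0.165, -0.09],
 [-0.09, 1.14]].

Step 4 — quadratic form (x̄ - mu_0)^T · S^{-1} · (x̄ - mu_0):
  S^{-1} · (x̄ - mu_0) = (-0.57, 8.22),
  (x̄ - mu_0)^T · [...] = (0.5)·(-0.57) + (7.25)·(8.22) = 59.31.

Step 5 — scale by n: T² = 4 · 59.31 = 237.24.

T² ≈ 237.24


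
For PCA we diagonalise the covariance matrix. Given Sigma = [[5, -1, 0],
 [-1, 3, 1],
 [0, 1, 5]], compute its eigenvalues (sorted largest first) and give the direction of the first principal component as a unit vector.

Step 1 — characteristic polynomial p(λ) = det(λI - Sigma) = λ³ - tr·λ² + c_1·λ - det, where tr = trace, c_1 = sum of the principal 2×2 minors, det = det(Sigma):
  tr = 5 + 3 + 5 = 13,
  c_1 = (5·3 - (-1)²) + (5·5 - (0)²) + (3·5 - (1)²) = 14 + 25 + 14 = 53,
  det = 5·(3·5 - (1)²) - (-1)·((-1)·5 - (1)·(0)) + (0)·((-1)·(1) - 3·(0)) = 5·(14) - (-1)·(-5) + (0)·(-1) = 65.
  So p(λ) = λ³ - 13λ² + 53λ - 65.
Step 2 — look for an integer root (rational root theorem: any rational root is an integer divisor of 65). Testing λ = 5:
  p(5) = 125 - 325 + 265 - 65 = 0  ✓
  Dividing out (λ - 5): p(λ) = (λ - 5)(λ² - 8λ + 13).
Step 3 — remaining eigenvalues from the quadratic λ² - 8λ + 13 = 0:
  Δ = 8² - 4·13 = 64 - 52 = 12,  λ = (8 ± √12)/2 = (8 ± 3.4641)/2 ≈ 5.7321 or 2.2679.
  Sorted: λ_1 = 5.7321,  λ_2 = 5,  λ_3 = 2.2679  (check: sum = 13 = tr ✓).

Step 4 — unit eigenvector for λ_1 ≈ 5.7321: v spans the null space of (Sigma - λ_1 I), whose rows are
  r_1 = (-0.7321, -1, 0),  r_2 = (-1, -2.7321, 1),  r_3 = (0, 1, -0.7321).
  v is orthogonal to every row, so take v ∝ r_1 × r_2 = ((-1)·(1) - (0)·(-2.7321), (0)·(-1) - (-0.7321)·(1), (-0.7321)·(-2.7321) - (-1)·(-1)) ≈ (-1, 0.7321, 1).
  Rescale (multiply by -1 so the first nonzero entry is positive): u = (1, -0.7321, -1).
  ||u|| = √((1)² + (-0.7321)² + (-1)²) = √(2.5359) ≈ 1.5925,  v_1 = u/||u|| ≈ (0.628, -0.4597, -0.628) (||v_1|| = 1).

λ_1 = 5.7321,  λ_2 = 5,  λ_3 = 2.2679;  v_1 ≈ (0.628, -0.4597, -0.628)
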